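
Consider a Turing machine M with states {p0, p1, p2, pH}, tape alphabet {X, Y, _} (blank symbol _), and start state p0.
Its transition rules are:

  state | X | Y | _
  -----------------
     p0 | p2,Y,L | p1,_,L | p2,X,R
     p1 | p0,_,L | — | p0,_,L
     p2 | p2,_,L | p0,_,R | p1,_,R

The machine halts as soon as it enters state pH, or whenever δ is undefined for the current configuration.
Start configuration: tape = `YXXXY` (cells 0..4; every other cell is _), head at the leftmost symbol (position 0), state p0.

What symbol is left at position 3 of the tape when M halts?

_

p0 | __[Y]XXXY   read Y → write _, move L, go to p1
p1 | _[_]_XXXY   read _ → write _, move L, go to p0
p0 | [_]__XXXY   read _ → write X, move R, go to p2
p2 | X[_]_XXXY   read _ → write _, move R, go to p1
p1 | X_[_]XXXY   read _ → write _, move L, go to p0
p0 | X[_]_XXXY   read _ → write X, move R, go to p2
p2 | XX[_]XXXY   read _ → write _, move R, go to p1
p1 | XX_[X]XXY   read X → write _, move L, go to p0
p0 | XX[_]_XXY   read _ → write X, move R, go to p2
p2 | XXX[_]XXY   read _ → write _, move R, go to p1
p1 | XXX_[X]XY   read X → write _, move L, go to p0
p0 | XXX[_]_XY   read _ → write X, move R, go to p2
p2 | XXXX[_]XY   read _ → write _, move R, go to p1
p1 | XXXX_[X]Y   read X → write _, move L, go to p0
p0 | XXXX[_]_Y   read _ → write X, move R, go to p2
p2 | XXXXX[_]Y   read _ → write _, move R, go to p1
p1 | XXXXX_[Y]
Cell 3 holds _ when M halts.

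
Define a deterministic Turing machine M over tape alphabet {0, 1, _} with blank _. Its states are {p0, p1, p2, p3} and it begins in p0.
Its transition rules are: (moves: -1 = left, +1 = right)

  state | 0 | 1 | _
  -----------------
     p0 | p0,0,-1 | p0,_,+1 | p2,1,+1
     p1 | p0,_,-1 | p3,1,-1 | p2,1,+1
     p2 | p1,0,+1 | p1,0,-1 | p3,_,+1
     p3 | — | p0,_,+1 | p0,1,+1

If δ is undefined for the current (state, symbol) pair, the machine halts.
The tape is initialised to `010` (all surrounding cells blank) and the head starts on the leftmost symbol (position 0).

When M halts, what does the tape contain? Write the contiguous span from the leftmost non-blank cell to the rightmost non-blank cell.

1010

state=p0 head=0 tape=_[0]10   (p0,0)→(p0,0,-1)
state=p0 head=-1 tape=[_]010   (p0,_)→(p2,1,+1)
state=p2 head=0 tape=1[0]10   (p2,0)→(p1,0,+1)
state=p1 head=1 tape=10[1]0   (p1,1)→(p3,1,-1)
state=p3 head=0 tape=1[0]10
The non-blank tape span at halt is 1010.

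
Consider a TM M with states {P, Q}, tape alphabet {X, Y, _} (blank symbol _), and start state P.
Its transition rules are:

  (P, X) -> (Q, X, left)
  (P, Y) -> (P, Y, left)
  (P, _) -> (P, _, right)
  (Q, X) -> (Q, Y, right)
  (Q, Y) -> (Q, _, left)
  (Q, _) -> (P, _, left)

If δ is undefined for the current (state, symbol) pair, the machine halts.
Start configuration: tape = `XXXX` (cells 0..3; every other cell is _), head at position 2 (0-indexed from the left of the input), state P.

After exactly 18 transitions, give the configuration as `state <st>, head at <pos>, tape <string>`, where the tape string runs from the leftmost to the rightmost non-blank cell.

state=P head=2 tape=__XX[X]X_   (P,X)→(Q,X,left)
state=Q head=1 tape=__X[X]XX_   (Q,X)→(Q,Y,right)
state=Q head=2 tape=__XY[X]X_   (Q,X)→(Q,Y,right)
state=Q head=3 tape=__XYY[X]_   (Q,X)→(Q,Y,right)
state=Q head=4 tape=__XYYY[_]   (Q,_)→(P,_,left)
state=P head=3 tape=__XYY[Y]_   (P,Y)→(P,Y,left)
state=P head=2 tape=__XY[Y]Y_   (P,Y)→(P,Y,left)
state=P head=1 tape=__X[Y]YY_   (P,Y)→(P,Y,left)
state=P head=0 tape=__[X]YYY_   (P,X)→(Q,X,left)
state=Q head=-1 tape=_[_]XYYY_   (Q,_)→(P,_,left)
state=P head=-2 tape=[_]_XYYY_   (P,_)→(P,_,right)
state=P head=-1 tape=_[_]XYYY_   (P,_)→(P,_,right)
state=P head=0 tape=__[X]YYY_   (P,X)→(Q,X,left)
state=Q head=-1 tape=_[_]XYYY_   (Q,_)→(P,_,left)
state=P head=-2 tape=[_]_XYYY_   (P,_)→(P,_,right)
state=P head=-1 tape=_[_]XYYY_   (P,_)→(P,_,right)
state=P head=0 tape=__[X]YYY_   (P,X)→(Q,X,left)
state=Q head=-1 tape=_[_]XYYY_   (Q,_)→(P,_,left)
state=P head=-2 tape=[_]_XYYY_
After 18 steps: state P, head at -2, tape XYYY.

state P, head at -2, tape XYYY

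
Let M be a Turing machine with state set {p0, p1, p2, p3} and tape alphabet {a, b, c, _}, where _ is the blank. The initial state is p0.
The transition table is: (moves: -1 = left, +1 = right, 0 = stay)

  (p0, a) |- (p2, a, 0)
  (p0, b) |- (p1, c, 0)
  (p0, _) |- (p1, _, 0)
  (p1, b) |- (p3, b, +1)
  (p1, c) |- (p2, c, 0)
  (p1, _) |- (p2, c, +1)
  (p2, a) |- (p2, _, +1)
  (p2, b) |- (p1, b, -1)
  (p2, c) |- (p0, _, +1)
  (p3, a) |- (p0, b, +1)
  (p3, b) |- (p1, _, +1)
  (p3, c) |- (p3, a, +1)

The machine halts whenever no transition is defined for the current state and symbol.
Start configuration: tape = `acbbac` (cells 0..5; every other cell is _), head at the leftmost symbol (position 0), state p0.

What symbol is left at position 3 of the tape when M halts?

state=p0 head=0 tape=[a]cbbac__   (p0,a)→(p2,a,0)
state=p2 head=0 tape=[a]cbbac__   (p2,a)→(p2,_,+1)
state=p2 head=1 tape=_[c]bbac__   (p2,c)→(p0,_,+1)
state=p0 head=2 tape=__[b]bac__   (p0,b)→(p1,c,0)
state=p1 head=2 tape=__[c]bac__   (p1,c)→(p2,c,0)
state=p2 head=2 tape=__[c]bac__   (p2,c)→(p0,_,+1)
state=p0 head=3 tape=___[b]ac__   (p0,b)→(p1,c,0)
state=p1 head=3 tape=___[c]ac__   (p1,c)→(p2,c,0)
state=p2 head=3 tape=___[c]ac__   (p2,c)→(p0,_,+1)
state=p0 head=4 tape=____[a]c__   (p0,a)→(p2,a,0)
state=p2 head=4 tape=____[a]c__   (p2,a)→(p2,_,+1)
state=p2 head=5 tape=_____[c]__   (p2,c)→(p0,_,+1)
state=p0 head=6 tape=______[_]_   (p0,_)→(p1,_,0)
state=p1 head=6 tape=______[_]_   (p1,_)→(p2,c,+1)
state=p2 head=7 tape=______c[_]
Cell 3 holds _ when M halts.

_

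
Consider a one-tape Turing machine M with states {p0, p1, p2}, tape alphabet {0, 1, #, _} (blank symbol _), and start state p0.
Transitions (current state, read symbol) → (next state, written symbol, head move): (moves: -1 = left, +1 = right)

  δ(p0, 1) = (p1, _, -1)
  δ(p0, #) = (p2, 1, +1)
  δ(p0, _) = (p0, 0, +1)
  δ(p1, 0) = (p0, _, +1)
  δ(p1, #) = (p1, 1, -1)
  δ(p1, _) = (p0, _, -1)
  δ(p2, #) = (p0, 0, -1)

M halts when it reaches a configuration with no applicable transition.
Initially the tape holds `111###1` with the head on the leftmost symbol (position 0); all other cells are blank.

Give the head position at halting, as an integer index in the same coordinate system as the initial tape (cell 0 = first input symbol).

state=p0 head=0 tape=__[1]11###1   (p0,1)→(p1,_,-1)
state=p1 head=-1 tape=_[_]_11###1   (p1,_)→(p0,_,-1)
state=p0 head=-2 tape=[_]__11###1   (p0,_)→(p0,0,+1)
state=p0 head=-1 tape=0[_]_11###1   (p0,_)→(p0,0,+1)
state=p0 head=0 tape=00[_]11###1   (p0,_)→(p0,0,+1)
state=p0 head=1 tape=000[1]1###1   (p0,1)→(p1,_,-1)
state=p1 head=0 tape=00[0]_1###1   (p1,0)→(p0,_,+1)
state=p0 head=1 tape=00_[_]1###1   (p0,_)→(p0,0,+1)
state=p0 head=2 tape=00_0[1]###1   (p0,1)→(p1,_,-1)
state=p1 head=1 tape=00_[0]_###1   (p1,0)→(p0,_,+1)
state=p0 head=2 tape=00__[_]###1   (p0,_)→(p0,0,+1)
state=p0 head=3 tape=00__0[#]##1   (p0,#)→(p2,1,+1)
state=p2 head=4 tape=00__01[#]#1   (p2,#)→(p0,0,-1)
state=p0 head=3 tape=00__0[1]0#1   (p0,1)→(p1,_,-1)
state=p1 head=2 tape=00__[0]_0#1   (p1,0)→(p0,_,+1)
state=p0 head=3 tape=00___[_]0#1   (p0,_)→(p0,0,+1)
state=p0 head=4 tape=00___0[0]#1
At halt the head is at cell 4.

4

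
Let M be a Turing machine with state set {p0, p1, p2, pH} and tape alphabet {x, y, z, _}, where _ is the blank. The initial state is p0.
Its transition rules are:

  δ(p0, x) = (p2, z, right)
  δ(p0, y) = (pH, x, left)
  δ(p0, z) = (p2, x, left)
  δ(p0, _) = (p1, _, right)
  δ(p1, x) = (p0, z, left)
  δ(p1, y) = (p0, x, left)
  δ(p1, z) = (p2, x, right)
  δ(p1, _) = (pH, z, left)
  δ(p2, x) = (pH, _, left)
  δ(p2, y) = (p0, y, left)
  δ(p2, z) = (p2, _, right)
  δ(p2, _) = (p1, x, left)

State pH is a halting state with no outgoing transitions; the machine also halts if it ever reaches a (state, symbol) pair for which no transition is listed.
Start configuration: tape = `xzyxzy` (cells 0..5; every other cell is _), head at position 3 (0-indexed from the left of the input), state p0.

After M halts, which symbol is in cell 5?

x

p0 | xzy[x]zy_   read x → write z, move right, go to p2
p2 | xzyz[z]y_   read z → write _, move right, go to p2
p2 | xzyz_[y]_   read y → write y, move left, go to p0
p0 | xzyz[_]y_   read _ → write _, move right, go to p1
p1 | xzyz_[y]_   read y → write x, move left, go to p0
p0 | xzyz[_]x_   read _ → write _, move right, go to p1
p1 | xzyz_[x]_   read x → write z, move left, go to p0
p0 | xzyz[_]z_   read _ → write _, move right, go to p1
p1 | xzyz_[z]_   read z → write x, move right, go to p2
p2 | xzyz_x[_]   read _ → write x, move left, go to p1
p1 | xzyz_[x]x   read x → write z, move left, go to p0
p0 | xzyz[_]zx   read _ → write _, move right, go to p1
p1 | xzyz_[z]x   read z → write x, move right, go to p2
p2 | xzyz_x[x]   read x → write _, move left, go to pH
pH | xzyz_[x]_
Cell 5 holds x when M halts.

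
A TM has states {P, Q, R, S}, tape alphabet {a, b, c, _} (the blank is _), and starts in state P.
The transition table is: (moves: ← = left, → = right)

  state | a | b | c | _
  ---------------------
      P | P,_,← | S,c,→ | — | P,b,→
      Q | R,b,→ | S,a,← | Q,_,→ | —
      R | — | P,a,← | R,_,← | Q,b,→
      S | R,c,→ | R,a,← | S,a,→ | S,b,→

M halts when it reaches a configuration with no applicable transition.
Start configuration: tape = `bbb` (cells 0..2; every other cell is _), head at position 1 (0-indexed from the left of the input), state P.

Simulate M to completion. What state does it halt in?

state=P head=1 tape=_b[b]b__   (P,b)→(S,c,→)
state=S head=2 tape=_bc[b]__   (S,b)→(R,a,←)
state=R head=1 tape=_b[c]a__   (R,c)→(R,_,←)
state=R head=0 tape=_[b]_a__   (R,b)→(P,a,←)
state=P head=-1 tape=[_]a_a__   (P,_)→(P,b,→)
state=P head=0 tape=b[a]_a__   (P,a)→(P,_,←)
state=P head=-1 tape=[b]__a__   (P,b)→(S,c,→)
state=S head=0 tape=c[_]_a__   (S,_)→(S,b,→)
state=S head=1 tape=cb[_]a__   (S,_)→(S,b,→)
state=S head=2 tape=cbb[a]__   (S,a)→(R,c,→)
state=R head=3 tape=cbbc[_]_   (R,_)→(Q,b,→)
state=Q head=4 tape=cbbcb[_]
No transition is defined for (Q, _); M halts in state Q.

Q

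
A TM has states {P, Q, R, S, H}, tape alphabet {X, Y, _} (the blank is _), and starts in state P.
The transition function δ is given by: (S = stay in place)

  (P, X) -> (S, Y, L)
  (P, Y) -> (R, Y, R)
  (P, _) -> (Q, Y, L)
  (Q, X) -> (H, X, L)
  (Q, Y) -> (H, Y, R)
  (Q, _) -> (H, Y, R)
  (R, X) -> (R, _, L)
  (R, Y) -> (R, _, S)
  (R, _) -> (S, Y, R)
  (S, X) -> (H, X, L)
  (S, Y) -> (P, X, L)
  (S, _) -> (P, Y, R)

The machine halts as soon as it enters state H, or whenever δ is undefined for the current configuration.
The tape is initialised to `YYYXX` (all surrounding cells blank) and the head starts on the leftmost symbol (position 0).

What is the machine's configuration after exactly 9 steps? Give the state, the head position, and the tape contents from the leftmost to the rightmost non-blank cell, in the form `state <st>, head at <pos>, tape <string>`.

P | [Y]YYXX   read Y → write Y, move R, go to R
R | Y[Y]YXX   read Y → write _, move S, go to R
R | Y[_]YXX   read _ → write Y, move R, go to S
S | YY[Y]XX   read Y → write X, move L, go to P
P | Y[Y]XXX   read Y → write Y, move R, go to R
R | YY[X]XX   read X → write _, move L, go to R
R | Y[Y]_XX   read Y → write _, move S, go to R
R | Y[_]_XX   read _ → write Y, move R, go to S
S | YY[_]XX   read _ → write Y, move R, go to P
P | YYY[X]X
After 9 steps: state P, head at 3, tape YYYXX.

state P, head at 3, tape YYYXX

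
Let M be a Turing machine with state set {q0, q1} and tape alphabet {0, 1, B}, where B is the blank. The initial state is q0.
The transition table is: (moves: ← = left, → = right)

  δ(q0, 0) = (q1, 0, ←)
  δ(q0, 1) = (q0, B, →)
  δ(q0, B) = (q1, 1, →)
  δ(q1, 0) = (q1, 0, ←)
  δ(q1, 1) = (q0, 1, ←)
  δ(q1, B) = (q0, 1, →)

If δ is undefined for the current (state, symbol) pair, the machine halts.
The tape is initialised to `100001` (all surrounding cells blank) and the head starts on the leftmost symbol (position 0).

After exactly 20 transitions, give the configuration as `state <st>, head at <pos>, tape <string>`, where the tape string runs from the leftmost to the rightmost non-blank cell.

q0 | B[1]00001   read 1 → write B, move →, go to q0
q0 | BB[0]0001   read 0 → write 0, move ←, go to q1
q1 | B[B]00001   read B → write 1, move →, go to q0
q0 | B1[0]0001   read 0 → write 0, move ←, go to q1
q1 | B[1]00001   read 1 → write 1, move ←, go to q0
q0 | [B]100001   read B → write 1, move →, go to q1
q1 | 1[1]00001   read 1 → write 1, move ←, go to q0
q0 | [1]100001   read 1 → write B, move →, go to q0
q0 | B[1]00001   read 1 → write B, move →, go to q0
q0 | BB[0]0001   read 0 → write 0, move ←, go to q1
q1 | B[B]00001   read B → write 1, move →, go to q0
q0 | B1[0]0001   read 0 → write 0, move ←, go to q1
q1 | B[1]00001   read 1 → write 1, move ←, go to q0
q0 | [B]100001   read B → write 1, move →, go to q1
q1 | 1[1]00001   read 1 → write 1, move ←, go to q0
q0 | [1]100001   read 1 → write B, move →, go to q0
q0 | B[1]00001   read 1 → write B, move →, go to q0
q0 | BB[0]0001   read 0 → write 0, move ←, go to q1
q1 | B[B]00001   read B → write 1, move →, go to q0
q0 | B1[0]0001   read 0 → write 0, move ←, go to q1
q1 | B[1]00001
After 20 steps: state q1, head at 0, tape 100001.

state q1, head at 0, tape 100001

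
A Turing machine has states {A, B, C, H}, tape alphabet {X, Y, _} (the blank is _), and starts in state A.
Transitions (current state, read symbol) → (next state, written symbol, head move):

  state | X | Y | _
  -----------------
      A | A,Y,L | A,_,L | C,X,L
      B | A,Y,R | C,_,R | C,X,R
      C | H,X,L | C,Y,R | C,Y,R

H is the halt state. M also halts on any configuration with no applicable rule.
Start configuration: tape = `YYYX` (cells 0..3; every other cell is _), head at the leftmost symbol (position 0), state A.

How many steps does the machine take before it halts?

4

state=A head=0 tape=__[Y]YYX   (A,Y)→(A,_,L)
state=A head=-1 tape=_[_]_YYX   (A,_)→(C,X,L)
state=C head=-2 tape=[_]X_YYX   (C,_)→(C,Y,R)
state=C head=-1 tape=Y[X]_YYX   (C,X)→(H,X,L)
state=H head=-2 tape=[Y]X_YYX
M halts after 4 transitions.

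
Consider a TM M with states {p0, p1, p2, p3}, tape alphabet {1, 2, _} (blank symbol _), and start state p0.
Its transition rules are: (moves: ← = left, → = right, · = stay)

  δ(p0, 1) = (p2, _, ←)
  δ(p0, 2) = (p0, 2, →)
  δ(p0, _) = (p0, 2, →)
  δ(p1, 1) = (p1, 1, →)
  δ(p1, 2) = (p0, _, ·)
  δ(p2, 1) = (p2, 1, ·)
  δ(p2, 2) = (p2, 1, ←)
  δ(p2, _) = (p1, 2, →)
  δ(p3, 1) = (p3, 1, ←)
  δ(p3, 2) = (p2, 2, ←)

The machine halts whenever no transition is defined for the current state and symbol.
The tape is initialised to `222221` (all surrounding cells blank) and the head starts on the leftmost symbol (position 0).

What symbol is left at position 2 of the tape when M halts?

1

p0 | _[2]22221   read 2 → write 2, move →, go to p0
p0 | _2[2]2221   read 2 → write 2, move →, go to p0
p0 | _22[2]221   read 2 → write 2, move →, go to p0
p0 | _222[2]21   read 2 → write 2, move →, go to p0
p0 | _2222[2]1   read 2 → write 2, move →, go to p0
p0 | _22222[1]   read 1 → write _, move ←, go to p2
p2 | _2222[2]_   read 2 → write 1, move ←, go to p2
p2 | _222[2]1_   read 2 → write 1, move ←, go to p2
p2 | _22[2]11_   read 2 → write 1, move ←, go to p2
p2 | _2[2]111_   read 2 → write 1, move ←, go to p2
p2 | _[2]1111_   read 2 → write 1, move ←, go to p2
p2 | [_]11111_   read _ → write 2, move →, go to p1
p1 | 2[1]1111_   read 1 → write 1, move →, go to p1
p1 | 21[1]111_   read 1 → write 1, move →, go to p1
p1 | 211[1]11_   read 1 → write 1, move →, go to p1
p1 | 2111[1]1_   read 1 → write 1, move →, go to p1
p1 | 21111[1]_   read 1 → write 1, move →, go to p1
p1 | 211111[_]
Cell 2 holds 1 when M halts.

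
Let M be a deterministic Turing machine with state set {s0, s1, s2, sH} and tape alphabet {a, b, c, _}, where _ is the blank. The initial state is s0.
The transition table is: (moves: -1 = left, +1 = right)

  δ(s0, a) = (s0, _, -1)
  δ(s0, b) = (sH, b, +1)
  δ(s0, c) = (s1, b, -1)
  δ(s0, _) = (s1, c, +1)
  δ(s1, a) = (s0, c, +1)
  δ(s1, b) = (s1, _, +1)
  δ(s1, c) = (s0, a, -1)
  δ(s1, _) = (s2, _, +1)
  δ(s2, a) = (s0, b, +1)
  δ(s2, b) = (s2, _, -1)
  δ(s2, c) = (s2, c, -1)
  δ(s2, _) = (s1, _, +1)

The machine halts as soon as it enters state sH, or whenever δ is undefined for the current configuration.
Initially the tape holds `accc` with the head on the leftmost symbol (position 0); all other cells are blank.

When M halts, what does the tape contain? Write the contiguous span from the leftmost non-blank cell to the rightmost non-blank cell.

s0 | __[a]ccc   read a → write _, move -1, go to s0
s0 | _[_]_ccc   read _ → write c, move +1, go to s1
s1 | _c[_]ccc   read _ → write _, move +1, go to s2
s2 | _c_[c]cc   read c → write c, move -1, go to s2
s2 | _c[_]ccc   read _ → write _, move +1, go to s1
s1 | _c_[c]cc   read c → write a, move -1, go to s0
s0 | _c[_]acc   read _ → write c, move +1, go to s1
s1 | _cc[a]cc   read a → write c, move +1, go to s0
s0 | _ccc[c]c   read c → write b, move -1, go to s1
s1 | _cc[c]bc   read c → write a, move -1, go to s0
s0 | _c[c]abc   read c → write b, move -1, go to s1
s1 | _[c]babc   read c → write a, move -1, go to s0
s0 | [_]ababc   read _ → write c, move +1, go to s1
s1 | c[a]babc   read a → write c, move +1, go to s0
s0 | cc[b]abc   read b → write b, move +1, go to sH
sH | ccb[a]bc
The non-blank tape span at halt is ccbabc.

ccbabc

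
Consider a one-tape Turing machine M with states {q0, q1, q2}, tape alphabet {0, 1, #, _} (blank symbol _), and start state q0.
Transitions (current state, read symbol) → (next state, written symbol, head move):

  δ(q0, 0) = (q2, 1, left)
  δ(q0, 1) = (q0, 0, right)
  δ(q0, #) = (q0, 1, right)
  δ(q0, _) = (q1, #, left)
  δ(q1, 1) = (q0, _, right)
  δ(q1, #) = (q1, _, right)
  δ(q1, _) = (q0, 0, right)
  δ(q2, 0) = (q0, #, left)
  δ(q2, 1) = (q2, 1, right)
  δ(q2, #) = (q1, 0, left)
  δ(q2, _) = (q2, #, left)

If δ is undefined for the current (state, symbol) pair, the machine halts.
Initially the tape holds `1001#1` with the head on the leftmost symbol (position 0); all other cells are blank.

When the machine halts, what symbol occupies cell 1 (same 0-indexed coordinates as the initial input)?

state=q0 head=0 tape=__[1]001#1_   (q0,1)→(q0,0,right)
state=q0 head=1 tape=__0[0]01#1_   (q0,0)→(q2,1,left)
state=q2 head=0 tape=__[0]101#1_   (q2,0)→(q0,#,left)
state=q0 head=-1 tape=_[_]#101#1_   (q0,_)→(q1,#,left)
state=q1 head=-2 tape=[_]##101#1_   (q1,_)→(q0,0,right)
state=q0 head=-1 tape=0[#]#101#1_   (q0,#)→(q0,1,right)
state=q0 head=0 tape=01[#]101#1_   (q0,#)→(q0,1,right)
state=q0 head=1 tape=011[1]01#1_   (q0,1)→(q0,0,right)
state=q0 head=2 tape=0110[0]1#1_   (q0,0)→(q2,1,left)
state=q2 head=1 tape=011[0]11#1_   (q2,0)→(q0,#,left)
state=q0 head=0 tape=01[1]#11#1_   (q0,1)→(q0,0,right)
state=q0 head=1 tape=010[#]11#1_   (q0,#)→(q0,1,right)
state=q0 head=2 tape=0101[1]1#1_   (q0,1)→(q0,0,right)
state=q0 head=3 tape=01010[1]#1_   (q0,1)→(q0,0,right)
state=q0 head=4 tape=010100[#]1_   (q0,#)→(q0,1,right)
state=q0 head=5 tape=0101001[1]_   (q0,1)→(q0,0,right)
state=q0 head=6 tape=01010010[_]   (q0,_)→(q1,#,left)
state=q1 head=5 tape=0101001[0]#
Cell 1 holds 1 when M halts.

1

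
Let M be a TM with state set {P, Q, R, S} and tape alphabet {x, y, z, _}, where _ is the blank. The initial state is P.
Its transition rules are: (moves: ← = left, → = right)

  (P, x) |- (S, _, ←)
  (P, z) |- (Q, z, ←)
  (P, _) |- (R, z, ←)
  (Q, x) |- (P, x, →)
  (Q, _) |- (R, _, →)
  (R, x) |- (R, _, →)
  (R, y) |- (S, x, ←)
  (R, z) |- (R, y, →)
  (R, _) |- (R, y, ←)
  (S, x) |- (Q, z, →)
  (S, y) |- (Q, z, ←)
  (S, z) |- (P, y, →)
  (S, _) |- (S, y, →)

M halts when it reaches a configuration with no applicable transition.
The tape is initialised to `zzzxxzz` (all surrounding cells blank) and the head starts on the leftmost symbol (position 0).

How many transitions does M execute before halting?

P | _[z]zzxxzz___   read z → write z, move ←, go to Q
Q | [_]zzzxxzz___   read _ → write _, move →, go to R
R | _[z]zzxxzz___   read z → write y, move →, go to R
R | _y[z]zxxzz___   read z → write y, move →, go to R
R | _yy[z]xxzz___   read z → write y, move →, go to R
R | _yyy[x]xzz___   read x → write _, move →, go to R
R | _yyy_[x]zz___   read x → write _, move →, go to R
R | _yyy__[z]z___   read z → write y, move →, go to R
R | _yyy__y[z]___   read z → write y, move →, go to R
R | _yyy__yy[_]__   read _ → write y, move ←, go to R
R | _yyy__y[y]y__   read y → write x, move ←, go to S
S | _yyy__[y]xy__   read y → write z, move ←, go to Q
Q | _yyy_[_]zxy__   read _ → write _, move →, go to R
R | _yyy__[z]xy__   read z → write y, move →, go to R
R | _yyy__y[x]y__   read x → write _, move →, go to R
R | _yyy__y_[y]__   read y → write x, move ←, go to S
S | _yyy__y[_]x__   read _ → write y, move →, go to S
S | _yyy__yy[x]__   read x → write z, move →, go to Q
Q | _yyy__yyz[_]_   read _ → write _, move →, go to R
R | _yyy__yyz_[_]   read _ → write y, move ←, go to R
R | _yyy__yyz[_]y   read _ → write y, move ←, go to R
R | _yyy__yy[z]yy   read z → write y, move →, go to R
R | _yyy__yyy[y]y   read y → write x, move ←, go to S
S | _yyy__yy[y]xy   read y → write z, move ←, go to Q
Q | _yyy__y[y]zxy
M halts after 24 transitions.

24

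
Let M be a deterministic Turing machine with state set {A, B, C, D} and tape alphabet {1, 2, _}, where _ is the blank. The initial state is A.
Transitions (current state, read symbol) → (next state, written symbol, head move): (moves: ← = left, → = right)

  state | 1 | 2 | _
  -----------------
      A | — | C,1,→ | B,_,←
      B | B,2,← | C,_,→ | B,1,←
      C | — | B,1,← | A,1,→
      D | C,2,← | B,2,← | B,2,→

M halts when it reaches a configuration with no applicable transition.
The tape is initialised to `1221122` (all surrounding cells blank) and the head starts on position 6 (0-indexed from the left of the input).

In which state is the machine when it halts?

C

state=A head=6 tape=122112[2]__   (A,2)→(C,1,→)
state=C head=7 tape=1221121[_]_   (C,_)→(A,1,→)
state=A head=8 tape=12211211[_]   (A,_)→(B,_,←)
state=B head=7 tape=1221121[1]_   (B,1)→(B,2,←)
state=B head=6 tape=122112[1]2_   (B,1)→(B,2,←)
state=B head=5 tape=12211[2]22_   (B,2)→(C,_,→)
state=C head=6 tape=12211_[2]2_   (C,2)→(B,1,←)
state=B head=5 tape=12211[_]12_   (B,_)→(B,1,←)
state=B head=4 tape=1221[1]112_   (B,1)→(B,2,←)
state=B head=3 tape=122[1]2112_   (B,1)→(B,2,←)
state=B head=2 tape=12[2]22112_   (B,2)→(C,_,→)
state=C head=3 tape=12_[2]2112_   (C,2)→(B,1,←)
state=B head=2 tape=12[_]12112_   (B,_)→(B,1,←)
state=B head=1 tape=1[2]112112_   (B,2)→(C,_,→)
state=C head=2 tape=1_[1]12112_
No transition is defined for (C, 1); M halts in state C.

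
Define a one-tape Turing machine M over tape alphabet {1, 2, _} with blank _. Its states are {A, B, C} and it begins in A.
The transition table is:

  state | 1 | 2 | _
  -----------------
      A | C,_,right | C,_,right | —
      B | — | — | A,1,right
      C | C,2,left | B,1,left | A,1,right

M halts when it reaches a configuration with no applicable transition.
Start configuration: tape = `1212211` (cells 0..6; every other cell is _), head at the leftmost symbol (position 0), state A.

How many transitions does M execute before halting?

20

state=A head=0 tape=[1]212211__   (A,1)→(C,_,right)
state=C head=1 tape=_[2]12211__   (C,2)→(B,1,left)
state=B head=0 tape=[_]112211__   (B,_)→(A,1,right)
state=A head=1 tape=1[1]12211__   (A,1)→(C,_,right)
state=C head=2 tape=1_[1]2211__   (C,1)→(C,2,left)
state=C head=1 tape=1[_]22211__   (C,_)→(A,1,right)
state=A head=2 tape=11[2]2211__   (A,2)→(C,_,right)
state=C head=3 tape=11_[2]211__   (C,2)→(B,1,left)
state=B head=2 tape=11[_]1211__   (B,_)→(A,1,right)
state=A head=3 tape=111[1]211__   (A,1)→(C,_,right)
state=C head=4 tape=111_[2]11__   (C,2)→(B,1,left)
state=B head=3 tape=111[_]111__   (B,_)→(A,1,right)
state=A head=4 tape=1111[1]11__   (A,1)→(C,_,right)
state=C head=5 tape=1111_[1]1__   (C,1)→(C,2,left)
state=C head=4 tape=1111[_]21__   (C,_)→(A,1,right)
state=A head=5 tape=11111[2]1__   (A,2)→(C,_,right)
state=C head=6 tape=11111_[1]__   (C,1)→(C,2,left)
state=C head=5 tape=11111[_]2__   (C,_)→(A,1,right)
state=A head=6 tape=111111[2]__   (A,2)→(C,_,right)
state=C head=7 tape=111111_[_]_   (C,_)→(A,1,right)
state=A head=8 tape=111111_1[_]
M halts after 20 transitions.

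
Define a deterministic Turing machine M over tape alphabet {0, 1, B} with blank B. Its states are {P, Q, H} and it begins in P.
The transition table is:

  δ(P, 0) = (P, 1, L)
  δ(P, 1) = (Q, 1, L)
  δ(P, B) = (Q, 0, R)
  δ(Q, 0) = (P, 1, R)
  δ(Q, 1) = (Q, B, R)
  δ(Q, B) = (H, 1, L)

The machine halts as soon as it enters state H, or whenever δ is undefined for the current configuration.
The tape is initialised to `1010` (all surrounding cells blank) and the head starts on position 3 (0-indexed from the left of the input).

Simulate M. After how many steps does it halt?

state=P head=3 tape=101[0]B   (P,0)→(P,1,L)
state=P head=2 tape=10[1]1B   (P,1)→(Q,1,L)
state=Q head=1 tape=1[0]11B   (Q,0)→(P,1,R)
state=P head=2 tape=11[1]1B   (P,1)→(Q,1,L)
state=Q head=1 tape=1[1]11B   (Q,1)→(Q,B,R)
state=Q head=2 tape=1B[1]1B   (Q,1)→(Q,B,R)
state=Q head=3 tape=1BB[1]B   (Q,1)→(Q,B,R)
state=Q head=4 tape=1BBB[B]   (Q,B)→(H,1,L)
state=H head=3 tape=1BB[B]1
M halts after 8 transitions.

8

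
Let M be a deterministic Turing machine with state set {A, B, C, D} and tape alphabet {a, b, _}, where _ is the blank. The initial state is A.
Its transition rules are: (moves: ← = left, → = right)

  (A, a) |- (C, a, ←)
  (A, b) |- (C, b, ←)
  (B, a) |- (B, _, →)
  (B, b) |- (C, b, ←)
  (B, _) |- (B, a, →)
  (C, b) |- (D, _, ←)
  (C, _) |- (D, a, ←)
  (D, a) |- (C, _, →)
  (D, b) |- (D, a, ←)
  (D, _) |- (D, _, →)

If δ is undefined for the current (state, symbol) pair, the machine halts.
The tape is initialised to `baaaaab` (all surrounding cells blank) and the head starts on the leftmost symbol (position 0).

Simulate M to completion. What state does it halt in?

C

A | __[b]aaaaab   read b → write b, move ←, go to C
C | _[_]baaaaab   read _ → write a, move ←, go to D
D | [_]abaaaaab   read _ → write _, move →, go to D
D | _[a]baaaaab   read a → write _, move →, go to C
C | __[b]aaaaab   read b → write _, move ←, go to D
D | _[_]_aaaaab   read _ → write _, move →, go to D
D | __[_]aaaaab   read _ → write _, move →, go to D
D | ___[a]aaaab   read a → write _, move →, go to C
C | ____[a]aaab
No transition is defined for (C, a); M halts in state C.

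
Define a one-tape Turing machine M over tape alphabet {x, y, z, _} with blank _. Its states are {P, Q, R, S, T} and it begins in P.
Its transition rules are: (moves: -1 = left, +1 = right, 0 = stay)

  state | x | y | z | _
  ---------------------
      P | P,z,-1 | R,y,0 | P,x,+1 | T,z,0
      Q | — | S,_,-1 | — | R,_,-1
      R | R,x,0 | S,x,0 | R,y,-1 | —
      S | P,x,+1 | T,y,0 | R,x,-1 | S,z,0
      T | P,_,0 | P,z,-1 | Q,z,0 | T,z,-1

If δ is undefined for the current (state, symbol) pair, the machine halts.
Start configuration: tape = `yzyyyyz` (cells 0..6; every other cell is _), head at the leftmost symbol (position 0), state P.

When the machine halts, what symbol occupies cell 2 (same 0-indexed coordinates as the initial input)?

P | [y]zyyyyz_   read y → write y, move 0, go to R
R | [y]zyyyyz_   read y → write x, move 0, go to S
S | [x]zyyyyz_   read x → write x, move +1, go to P
P | x[z]yyyyz_   read z → write x, move +1, go to P
P | xx[y]yyyz_   read y → write y, move 0, go to R
R | xx[y]yyyz_   read y → write x, move 0, go to S
S | xx[x]yyyz_   read x → write x, move +1, go to P
P | xxx[y]yyz_   read y → write y, move 0, go to R
R | xxx[y]yyz_   read y → write x, move 0, go to S
S | xxx[x]yyz_   read x → write x, move +1, go to P
P | xxxx[y]yz_   read y → write y, move 0, go to R
R | xxxx[y]yz_   read y → write x, move 0, go to S
S | xxxx[x]yz_   read x → write x, move +1, go to P
P | xxxxx[y]z_   read y → write y, move 0, go to R
R | xxxxx[y]z_   read y → write x, move 0, go to S
S | xxxxx[x]z_   read x → write x, move +1, go to P
P | xxxxxx[z]_   read z → write x, move +1, go to P
P | xxxxxxx[_]   read _ → write z, move 0, go to T
T | xxxxxxx[z]   read z → write z, move 0, go to Q
Q | xxxxxxx[z]
Cell 2 holds x when M halts.

x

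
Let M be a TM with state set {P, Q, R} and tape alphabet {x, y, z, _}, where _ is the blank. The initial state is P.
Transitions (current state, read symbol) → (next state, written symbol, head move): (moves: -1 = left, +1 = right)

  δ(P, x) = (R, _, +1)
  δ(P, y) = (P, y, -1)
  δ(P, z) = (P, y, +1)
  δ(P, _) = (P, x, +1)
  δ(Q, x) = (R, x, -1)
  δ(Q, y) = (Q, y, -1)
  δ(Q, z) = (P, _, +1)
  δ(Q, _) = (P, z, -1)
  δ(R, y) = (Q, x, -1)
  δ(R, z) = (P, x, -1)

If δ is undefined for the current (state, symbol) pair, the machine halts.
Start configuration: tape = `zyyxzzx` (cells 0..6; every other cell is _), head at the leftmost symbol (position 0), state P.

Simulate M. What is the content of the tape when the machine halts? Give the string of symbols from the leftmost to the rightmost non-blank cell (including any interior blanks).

state=P head=0 tape=___[z]yyxzzx   (P,z)→(P,y,+1)
state=P head=1 tape=___y[y]yxzzx   (P,y)→(P,y,-1)
state=P head=0 tape=___[y]yyxzzx   (P,y)→(P,y,-1)
state=P head=-1 tape=__[_]yyyxzzx   (P,_)→(P,x,+1)
state=P head=0 tape=__x[y]yyxzzx   (P,y)→(P,y,-1)
state=P head=-1 tape=__[x]yyyxzzx   (P,x)→(R,_,+1)
state=R head=0 tape=___[y]yyxzzx   (R,y)→(Q,x,-1)
state=Q head=-1 tape=__[_]xyyxzzx   (Q,_)→(P,z,-1)
state=P head=-2 tape=_[_]zxyyxzzx   (P,_)→(P,x,+1)
state=P head=-1 tape=_x[z]xyyxzzx   (P,z)→(P,y,+1)
state=P head=0 tape=_xy[x]yyxzzx   (P,x)→(R,_,+1)
state=R head=1 tape=_xy_[y]yxzzx   (R,y)→(Q,x,-1)
state=Q head=0 tape=_xy[_]xyxzzx   (Q,_)→(P,z,-1)
state=P head=-1 tape=_x[y]zxyxzzx   (P,y)→(P,y,-1)
state=P head=-2 tape=_[x]yzxyxzzx   (P,x)→(R,_,+1)
state=R head=-1 tape=__[y]zxyxzzx   (R,y)→(Q,x,-1)
state=Q head=-2 tape=_[_]xzxyxzzx   (Q,_)→(P,z,-1)
state=P head=-3 tape=[_]zxzxyxzzx   (P,_)→(P,x,+1)
state=P head=-2 tape=x[z]xzxyxzzx   (P,z)→(P,y,+1)
state=P head=-1 tape=xy[x]zxyxzzx   (P,x)→(R,_,+1)
state=R head=0 tape=xy_[z]xyxzzx   (R,z)→(P,x,-1)
state=P head=-1 tape=xy[_]xxyxzzx   (P,_)→(P,x,+1)
state=P head=0 tape=xyx[x]xyxzzx   (P,x)→(R,_,+1)
state=R head=1 tape=xyx_[x]yxzzx
The non-blank tape span at halt is xyx_xyxzzx.

xyx_xyxzzx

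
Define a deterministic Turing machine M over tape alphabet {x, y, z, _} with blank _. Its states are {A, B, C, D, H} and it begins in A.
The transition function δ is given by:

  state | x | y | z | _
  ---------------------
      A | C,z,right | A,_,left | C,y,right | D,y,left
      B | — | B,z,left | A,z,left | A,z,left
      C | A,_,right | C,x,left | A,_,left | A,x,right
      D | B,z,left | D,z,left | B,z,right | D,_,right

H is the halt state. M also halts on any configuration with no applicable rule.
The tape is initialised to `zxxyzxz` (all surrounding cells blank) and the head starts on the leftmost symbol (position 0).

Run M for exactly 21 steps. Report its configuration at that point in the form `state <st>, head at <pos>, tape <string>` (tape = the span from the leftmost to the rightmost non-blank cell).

state D, head at -3, tape y__z_xzxz

A | ___[z]xxyzxz   read z → write y, move right, go to C
C | ___y[x]xyzxz   read x → write _, move right, go to A
A | ___y_[x]yzxz   read x → write z, move right, go to C
C | ___y_z[y]zxz   read y → write x, move left, go to C
C | ___y_[z]xzxz   read z → write _, move left, go to A
A | ___y[_]_xzxz   read _ → write y, move left, go to D
D | ___[y]y_xzxz   read y → write z, move left, go to D
D | __[_]zy_xzxz   read _ → write _, move right, go to D
D | ___[z]y_xzxz   read z → write z, move right, go to B
B | ___z[y]_xzxz   read y → write z, move left, go to B
B | ___[z]z_xzxz   read z → write z, move left, go to A
A | __[_]zz_xzxz   read _ → write y, move left, go to D
D | _[_]yzz_xzxz   read _ → write _, move right, go to D
D | __[y]zz_xzxz   read y → write z, move left, go to D
D | _[_]zzz_xzxz   read _ → write _, move right, go to D
D | __[z]zz_xzxz   read z → write z, move right, go to B
B | __z[z]z_xzxz   read z → write z, move left, go to A
A | __[z]zz_xzxz   read z → write y, move right, go to C
C | __y[z]z_xzxz   read z → write _, move left, go to A
A | __[y]_z_xzxz   read y → write _, move left, go to A
A | _[_]__z_xzxz   read _ → write y, move left, go to D
D | [_]y__z_xzxz
After 21 steps: state D, head at -3, tape y__z_xzxz.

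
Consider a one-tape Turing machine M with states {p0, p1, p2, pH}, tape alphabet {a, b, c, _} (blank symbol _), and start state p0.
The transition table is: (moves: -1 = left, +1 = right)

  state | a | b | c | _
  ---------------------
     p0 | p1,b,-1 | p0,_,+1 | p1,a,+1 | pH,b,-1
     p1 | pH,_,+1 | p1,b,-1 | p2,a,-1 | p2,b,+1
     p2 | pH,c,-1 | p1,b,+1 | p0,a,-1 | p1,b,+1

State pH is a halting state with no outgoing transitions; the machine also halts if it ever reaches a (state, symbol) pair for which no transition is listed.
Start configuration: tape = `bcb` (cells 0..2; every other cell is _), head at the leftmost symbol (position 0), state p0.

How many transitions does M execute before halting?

state=p0 head=0 tape=[b]cb   (p0,b)→(p0,_,+1)
state=p0 head=1 tape=_[c]b   (p0,c)→(p1,a,+1)
state=p1 head=2 tape=_a[b]   (p1,b)→(p1,b,-1)
state=p1 head=1 tape=_[a]b   (p1,a)→(pH,_,+1)
state=pH head=2 tape=__[b]
M halts after 4 transitions.

4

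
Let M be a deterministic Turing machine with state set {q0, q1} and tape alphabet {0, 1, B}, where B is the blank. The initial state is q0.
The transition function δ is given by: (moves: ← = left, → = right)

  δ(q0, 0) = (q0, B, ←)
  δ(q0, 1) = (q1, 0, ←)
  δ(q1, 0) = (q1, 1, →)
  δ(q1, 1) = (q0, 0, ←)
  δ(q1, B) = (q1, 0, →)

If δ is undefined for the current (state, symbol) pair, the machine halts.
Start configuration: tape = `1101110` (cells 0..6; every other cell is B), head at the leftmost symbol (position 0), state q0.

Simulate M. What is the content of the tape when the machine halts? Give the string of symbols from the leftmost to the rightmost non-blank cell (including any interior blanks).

state=q0 head=0 tape=BB[1]101110   (q0,1)→(q1,0,←)
state=q1 head=-1 tape=B[B]0101110   (q1,B)→(q1,0,→)
state=q1 head=0 tape=B0[0]101110   (q1,0)→(q1,1,→)
state=q1 head=1 tape=B01[1]01110   (q1,1)→(q0,0,←)
state=q0 head=0 tape=B0[1]001110   (q0,1)→(q1,0,←)
state=q1 head=-1 tape=B[0]0001110   (q1,0)→(q1,1,→)
state=q1 head=0 tape=B1[0]001110   (q1,0)→(q1,1,→)
state=q1 head=1 tape=B11[0]01110   (q1,0)→(q1,1,→)
state=q1 head=2 tape=B111[0]1110   (q1,0)→(q1,1,→)
state=q1 head=3 tape=B1111[1]110   (q1,1)→(q0,0,←)
state=q0 head=2 tape=B111[1]0110   (q0,1)→(q1,0,←)
state=q1 head=1 tape=B11[1]00110   (q1,1)→(q0,0,←)
state=q0 head=0 tape=B1[1]000110   (q0,1)→(q1,0,←)
state=q1 head=-1 tape=B[1]0000110   (q1,1)→(q0,0,←)
state=q0 head=-2 tape=[B]00000110
The non-blank tape span at halt is 00000110.

00000110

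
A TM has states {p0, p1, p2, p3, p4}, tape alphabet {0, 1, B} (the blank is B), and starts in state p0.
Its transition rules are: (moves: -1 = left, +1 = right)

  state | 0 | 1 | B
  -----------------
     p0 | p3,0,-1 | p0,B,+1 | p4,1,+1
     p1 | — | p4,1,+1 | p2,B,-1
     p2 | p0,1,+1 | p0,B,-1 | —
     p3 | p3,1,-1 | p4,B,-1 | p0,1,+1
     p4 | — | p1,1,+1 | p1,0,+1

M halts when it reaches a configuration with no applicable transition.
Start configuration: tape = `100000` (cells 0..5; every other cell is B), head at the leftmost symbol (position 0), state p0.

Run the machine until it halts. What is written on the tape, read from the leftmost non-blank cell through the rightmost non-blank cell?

1100000

state=p0 head=0 tape=B[1]00000   (p0,1)→(p0,B,+1)
state=p0 head=1 tape=BB[0]0000   (p0,0)→(p3,0,-1)
state=p3 head=0 tape=B[B]00000   (p3,B)→(p0,1,+1)
state=p0 head=1 tape=B1[0]0000   (p0,0)→(p3,0,-1)
state=p3 head=0 tape=B[1]00000   (p3,1)→(p4,B,-1)
state=p4 head=-1 tape=[B]B00000   (p4,B)→(p1,0,+1)
state=p1 head=0 tape=0[B]00000   (p1,B)→(p2,B,-1)
state=p2 head=-1 tape=[0]B00000   (p2,0)→(p0,1,+1)
state=p0 head=0 tape=1[B]00000   (p0,B)→(p4,1,+1)
state=p4 head=1 tape=11[0]0000
The non-blank tape span at halt is 1100000.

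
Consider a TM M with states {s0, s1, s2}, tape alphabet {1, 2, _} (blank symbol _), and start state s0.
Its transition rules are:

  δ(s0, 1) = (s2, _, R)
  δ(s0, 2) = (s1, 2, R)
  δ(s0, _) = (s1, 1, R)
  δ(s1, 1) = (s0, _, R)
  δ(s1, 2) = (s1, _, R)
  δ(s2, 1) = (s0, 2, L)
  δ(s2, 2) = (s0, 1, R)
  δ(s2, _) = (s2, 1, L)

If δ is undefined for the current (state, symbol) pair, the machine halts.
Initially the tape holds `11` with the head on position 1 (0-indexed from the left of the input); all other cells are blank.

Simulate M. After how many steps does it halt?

s0 | __1[1]____   read 1 → write _, move R, go to s2
s2 | __1_[_]___   read _ → write 1, move L, go to s2
s2 | __1[_]1___   read _ → write 1, move L, go to s2
s2 | __[1]11___   read 1 → write 2, move L, go to s0
s0 | _[_]211___   read _ → write 1, move R, go to s1
s1 | _1[2]11___   read 2 → write _, move R, go to s1
s1 | _1_[1]1___   read 1 → write _, move R, go to s0
s0 | _1__[1]___   read 1 → write _, move R, go to s2
s2 | _1___[_]__   read _ → write 1, move L, go to s2
s2 | _1__[_]1__   read _ → write 1, move L, go to s2
s2 | _1_[_]11__   read _ → write 1, move L, go to s2
s2 | _1[_]111__   read _ → write 1, move L, go to s2
s2 | _[1]1111__   read 1 → write 2, move L, go to s0
s0 | [_]21111__   read _ → write 1, move R, go to s1
s1 | 1[2]1111__   read 2 → write _, move R, go to s1
s1 | 1_[1]111__   read 1 → write _, move R, go to s0
s0 | 1__[1]11__   read 1 → write _, move R, go to s2
s2 | 1___[1]1__   read 1 → write 2, move L, go to s0
s0 | 1__[_]21__   read _ → write 1, move R, go to s1
s1 | 1__1[2]1__   read 2 → write _, move R, go to s1
s1 | 1__1_[1]__   read 1 → write _, move R, go to s0
s0 | 1__1__[_]_   read _ → write 1, move R, go to s1
s1 | 1__1__1[_]
M halts after 22 transitions.

22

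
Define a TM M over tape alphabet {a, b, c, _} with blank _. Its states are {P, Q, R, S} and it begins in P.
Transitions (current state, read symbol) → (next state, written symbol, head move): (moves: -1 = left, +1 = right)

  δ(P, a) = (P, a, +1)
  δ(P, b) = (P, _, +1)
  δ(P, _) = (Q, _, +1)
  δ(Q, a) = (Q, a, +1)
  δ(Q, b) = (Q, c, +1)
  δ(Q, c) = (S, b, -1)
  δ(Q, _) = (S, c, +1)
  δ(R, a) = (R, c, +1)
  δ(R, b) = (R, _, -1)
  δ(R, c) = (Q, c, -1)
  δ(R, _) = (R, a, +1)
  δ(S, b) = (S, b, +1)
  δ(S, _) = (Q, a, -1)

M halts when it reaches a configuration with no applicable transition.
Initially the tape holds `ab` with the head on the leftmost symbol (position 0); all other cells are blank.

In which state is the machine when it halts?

S

state=P head=0 tape=[a]b___   (P,a)→(P,a,+1)
state=P head=1 tape=a[b]___   (P,b)→(P,_,+1)
state=P head=2 tape=a_[_]__   (P,_)→(Q,_,+1)
state=Q head=3 tape=a__[_]_   (Q,_)→(S,c,+1)
state=S head=4 tape=a__c[_]   (S,_)→(Q,a,-1)
state=Q head=3 tape=a__[c]a   (Q,c)→(S,b,-1)
state=S head=2 tape=a_[_]ba   (S,_)→(Q,a,-1)
state=Q head=1 tape=a[_]aba   (Q,_)→(S,c,+1)
state=S head=2 tape=ac[a]ba
No transition is defined for (S, a); M halts in state S.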